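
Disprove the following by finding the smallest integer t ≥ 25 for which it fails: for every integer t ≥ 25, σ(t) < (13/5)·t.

We need the least integer t ≥ 25 for which the claim fails.
For t = 25, 26, 27, 28, …, 57, 58, 59 the conclusion holds.
t = 60: σ(60) = 168; 168 ≥ 156.
Hence t = 60 is a counterexample.

t = 60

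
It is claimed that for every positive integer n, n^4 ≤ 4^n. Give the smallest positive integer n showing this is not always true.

We need the least positive integer n for which n^4 > 4^n.
n = 1: n^4 = 1 and 4^n = 4, so 1 ≤ 4.
n = 2: n^4 = 16 and 4^n = 16, so 16 ≤ 16.
n = 3: n^4 = 81 and 4^n = 64, so 81 > 64.

n = 3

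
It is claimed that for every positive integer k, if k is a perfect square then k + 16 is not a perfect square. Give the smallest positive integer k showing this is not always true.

k = 9

k = 1: 1 + 16 = 17, not a perfect square.
k = 4: 4 + 16 = 20, not a perfect square.
k = 9: 9 = 3² and 9 + 16 = 25 = 5².
Thus k = 9 disproves the claim, and no smaller k works.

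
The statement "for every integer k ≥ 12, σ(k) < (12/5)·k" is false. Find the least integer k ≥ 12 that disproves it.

We need the least integer k ≥ 12 for which the claim fails.
For k = 12, 13, 14, 15, …, 21, 22, 23 the conclusion holds.
k = 24: σ(24) = 60; 60 ≥ 288/5.

k = 24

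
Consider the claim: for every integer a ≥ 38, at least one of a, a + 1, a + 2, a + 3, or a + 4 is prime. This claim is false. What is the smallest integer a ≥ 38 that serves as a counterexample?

a = 48

For a = 38, 39, 40, 41, 42, 43, 44, 45, 46, 47 the conclusion holds.
a = 48: 48 = 2 × 24; 49 = 7 × 7; 50 = 2 × 25; 51 = 3 × 17; 52 = 2 × 26 — all composite.
So a = 48 is the smallest counterexample.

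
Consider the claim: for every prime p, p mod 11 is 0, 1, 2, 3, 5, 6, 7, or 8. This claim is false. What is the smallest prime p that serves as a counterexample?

We need the least prime p for which the claim fails.
The first 10 eligible values, up to p = 29, all satisfy the conclusion.
p = 31: 31 mod 11 = 9 — not in {0, 1, 2, 3, 5, 6, 7, 8}.
So p = 31 is the smallest counterexample.

p = 31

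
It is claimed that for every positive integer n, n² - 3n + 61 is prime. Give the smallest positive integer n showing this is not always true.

Check each positive integer n in order until n² - 3n + 61 is not prime.
n = 1: n² - 3n + 61 = 59, prime.
n = 2: n² - 3n + 61 = 59, prime.
n = 3: n² - 3n + 61 = 61, prime.
n = 4: n² - 3n + 61 = 65 = 5 × 13, composite.
Hence n = 4 is a counterexample.

n = 4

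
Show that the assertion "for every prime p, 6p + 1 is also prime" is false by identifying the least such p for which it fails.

p = 19

p = 2: 6p + 1 = 13, prime.
p = 3: 6p + 1 = 19, prime.
p = 5: 6p + 1 = 31, prime.
p = 7: 6p + 1 = 43, prime.
p = 11: 6p + 1 = 67, prime.
p = 13: 6p + 1 = 79, prime.
p = 17: 6p + 1 = 103, prime.
p = 19: 6p + 1 = 115 = 5 × 23, not prime.
So p = 19 is the smallest counterexample.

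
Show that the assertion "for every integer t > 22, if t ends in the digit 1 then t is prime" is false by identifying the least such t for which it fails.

Check each integer t > 22 in order until t ends in the digit 1 but t is not prime.
t = 31: 31 ends in 1 and is prime.
t = 41: 41 ends in 1 and is prime.
t = 51: 51 ends in 1; 51 = 3 × 17, composite.
Hence t = 51 is a counterexample.

t = 51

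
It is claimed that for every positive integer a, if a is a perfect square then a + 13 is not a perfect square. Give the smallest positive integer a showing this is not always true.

Check each positive integer a in order until a is a perfect square but a + 13 is a perfect square.
a = 1: 1 + 13 = 14, not a perfect square.
a = 4: 4 + 13 = 17, not a perfect square.
a = 9: 9 + 13 = 22, not a perfect square.
a = 16: 16 + 13 = 29, not a perfect square.
a = 25: 25 + 13 = 38, not a perfect square.
a = 36: 36 = 6² and 36 + 13 = 49 = 7².

a = 36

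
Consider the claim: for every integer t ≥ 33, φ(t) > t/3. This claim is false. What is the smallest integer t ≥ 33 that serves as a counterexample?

t = 36

A counterexample is any integer t ≥ 33 such that the claim fails; we check each in order.
For t = 33, 34, 35 the conclusion holds.
t = 36: φ(36) = 12 and 36/3 = 12, so φ(36) ≤ 36/3.
Thus t = 36 disproves the claim, and no smaller t works.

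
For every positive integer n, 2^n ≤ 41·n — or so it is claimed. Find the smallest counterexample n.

n = 9

Check each positive integer n in order until 2^n > 41·n.
For n = 1, 2, 3, 4, 5, 6, 7, 8 the conclusion holds.
n = 9: 2^n = 512 and 41·n = 369, so 512 > 369.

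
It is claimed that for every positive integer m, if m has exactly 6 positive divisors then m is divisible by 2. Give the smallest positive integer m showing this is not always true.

m = 45

We need the least positive integer m for which m has exactly 6 positive divisors but m is not divisible by 2.
m = 12: τ(12) = 6; 12 mod 2 = 0.
m = 18: τ(18) = 6; 18 mod 2 = 0.
m = 20: τ(20) = 6; 20 mod 2 = 0.
m = 28: τ(28) = 6; 28 mod 2 = 0.
m = 32: τ(32) = 6; 32 mod 2 = 0.
m = 44: τ(44) = 6; 44 mod 2 = 0.
m = 45: τ(45) = 6; 45 mod 2 = 1.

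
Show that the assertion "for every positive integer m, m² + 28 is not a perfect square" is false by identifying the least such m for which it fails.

Check each positive integer m in order until m² + 28 is a perfect square.
The first 5 eligible values, up to m = 5, all satisfy the conclusion.
m = 6: 6² + 28 = 64 = 8², a perfect square.

m = 6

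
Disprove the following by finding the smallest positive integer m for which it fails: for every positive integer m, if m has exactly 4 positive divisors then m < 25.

For m = 6, 8, 10, 14, 15, 21, 22 the conclusion holds.
m = 26: τ(26) = 4; 26 ≥ 25.
Thus m = 26 disproves the claim, and no smaller m works.

m = 26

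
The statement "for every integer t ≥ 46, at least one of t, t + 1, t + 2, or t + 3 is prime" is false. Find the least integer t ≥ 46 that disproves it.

A counterexample is any integer t ≥ 46 such that t, t + 1, t + 2, t + 3 are all composite; we check each in order.
t = 46: 47 is prime.
t = 47: 47 is prime.
t = 48: 48 = 2 × 24; 49 = 7 × 7; 50 = 2 × 25; 51 = 3 × 17 — all composite.
Thus t = 48 disproves the claim, and no smaller t works.

t = 48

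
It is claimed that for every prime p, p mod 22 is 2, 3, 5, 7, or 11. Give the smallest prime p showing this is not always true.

p = 13

Check each prime p in order until the claim fails.
p = 2: 2 mod 22 = 2.
p = 3: 3 mod 22 = 3.
p = 5: 5 mod 22 = 5.
p = 7: 7 mod 22 = 7.
p = 11: 11 mod 22 = 11.
p = 13: 13 mod 22 = 13 — not in {2, 3, 5, 7, 11}.
Hence p = 13 is a counterexample.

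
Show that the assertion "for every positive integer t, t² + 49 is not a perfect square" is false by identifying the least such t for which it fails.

We need the least positive integer t for which t² + 49 is a perfect square.
For t = 1, 2, 3, 4, …, 21, 22, 23 the conclusion holds.
t = 24: 24² + 49 = 625 = 25², a perfect square.
Hence t = 24 is a counterexample.

t = 24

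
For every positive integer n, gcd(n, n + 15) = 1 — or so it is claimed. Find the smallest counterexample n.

n = 3

n = 1: gcd(1, 16) = 1.
n = 2: gcd(2, 17) = 1.
n = 3: gcd(3, 18) = 3.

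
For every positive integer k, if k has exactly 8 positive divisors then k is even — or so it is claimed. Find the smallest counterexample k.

For k = 24, 30, 40, 42, …, 88, 102, 104 the conclusion holds.
k = 105: divisors of 105: 1, 3, 5, 7, 15, 21, 35, 105; 105 is odd.
So k = 105 is the smallest counterexample.

k = 105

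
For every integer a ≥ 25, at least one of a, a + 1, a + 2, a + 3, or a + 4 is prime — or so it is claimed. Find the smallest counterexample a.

a = 32

a = 25: 29 is prime.
a = 26: 29 is prime.
a = 27: 29 is prime.
a = 28: 29 is prime.
a = 29: 29 is prime.
a = 30: 31 is prime.
a = 31: 31 is prime.
a = 32: 32 = 2 × 16; 33 = 3 × 11; 34 = 2 × 17; 35 = 5 × 7; 36 = 2 × 18 — all composite.
Thus a = 32 disproves the claim, and no smaller a works.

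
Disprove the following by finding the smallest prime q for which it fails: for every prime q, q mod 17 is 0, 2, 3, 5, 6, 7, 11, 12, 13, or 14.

A counterexample is any prime q such that the claim fails; we check each in order.
The first 13 eligible values, up to q = 41, all satisfy the conclusion.
q = 43: 43 mod 17 = 9 — not in {0, 2, 3, 5, 6, 7, 11, 12, 13, 14}.
Thus q = 43 disproves the claim, and no smaller q works.

q = 43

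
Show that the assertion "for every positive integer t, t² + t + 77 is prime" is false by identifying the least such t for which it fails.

The first 5 eligible values, up to t = 5, all satisfy the conclusion.
t = 6: t² + t + 77 = 119 = 7 × 17, composite.
So t = 6 is the smallest counterexample.

t = 6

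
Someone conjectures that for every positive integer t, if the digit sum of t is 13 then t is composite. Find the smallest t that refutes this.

Check each positive integer t in order until the digit sum of t is 13 but t is prime.
For t = 49, 58 the conclusion holds.
t = 67: digit sum 13; 67 is prime, not composite.

t = 67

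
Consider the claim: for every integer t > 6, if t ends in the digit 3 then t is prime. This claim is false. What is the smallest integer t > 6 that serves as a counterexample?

A counterexample is any integer t > 6 such that t ends in the digit 3 but t is not prime; we check each in order.
t = 13: 13 ends in 3 and is prime.
t = 23: 23 ends in 3 and is prime.
t = 33: 33 ends in 3; 33 = 3 × 11, composite.
So t = 33 is the smallest counterexample.

t = 33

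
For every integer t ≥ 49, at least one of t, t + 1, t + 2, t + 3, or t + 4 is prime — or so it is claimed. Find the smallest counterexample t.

t = 54

The first 5 eligible values, up to t = 53, all satisfy the conclusion.
t = 54: 54 = 2 × 27; 55 = 5 × 11; 56 = 2 × 28; 57 = 3 × 19; 58 = 2 × 29 — all composite.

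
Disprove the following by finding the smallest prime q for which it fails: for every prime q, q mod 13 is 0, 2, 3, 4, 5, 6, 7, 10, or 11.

A counterexample is any prime q such that the claim fails; we check each in order.
The first 14 eligible values, up to q = 43, all satisfy the conclusion.
q = 47: 47 mod 13 = 8 — not in {0, 2, 3, 4, 5, 6, 7, 10, 11}.
Hence q = 47 is a counterexample.

q = 47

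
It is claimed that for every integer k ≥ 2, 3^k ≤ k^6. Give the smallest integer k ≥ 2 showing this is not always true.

k = 15

For k = 2, 3, 4, 5, …, 12, 13, 14 the conclusion holds.
k = 15: 3^k = 14348907 and k^6 = 11390625, so 14348907 > 11390625.
Thus k = 15 disproves the claim, and no smaller k works.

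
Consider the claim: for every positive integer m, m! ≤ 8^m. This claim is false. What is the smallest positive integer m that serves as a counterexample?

m = 20

For m = 1, 2, 3, 4, …, 17, 18, 19 the conclusion holds.
m = 20: m! = 2432902008176640000 and 8^m = 1152921504606846976, so 2432902008176640000 > 1152921504606846976.
So m = 20 is the smallest counterexample.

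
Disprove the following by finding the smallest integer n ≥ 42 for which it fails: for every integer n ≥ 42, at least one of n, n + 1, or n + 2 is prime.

Check each integer n ≥ 42 in order until n, n + 1, n + 2 are all composite.
For n = 42, 43 the conclusion holds.
n = 44: 44 = 2 × 22; 45 = 3 × 15; 46 = 2 × 23 — all composite.
Thus n = 44 disproves the claim, and no smaller n works.

n = 44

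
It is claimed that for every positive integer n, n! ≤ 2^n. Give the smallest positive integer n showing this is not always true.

n = 4

For n = 1, 2, 3 the conclusion holds.
n = 4: n! = 24 and 2^n = 16, so 24 > 16.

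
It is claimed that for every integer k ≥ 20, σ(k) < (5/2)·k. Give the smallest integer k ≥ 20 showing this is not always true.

k = 24

We need the least integer k ≥ 20 for which the claim fails.
The first 4 eligible values, up to k = 23, all satisfy the conclusion.
k = 24: σ(24) = 60; 60 ≥ 60.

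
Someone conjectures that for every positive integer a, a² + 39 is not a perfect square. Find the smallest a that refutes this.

a = 5

We need the least positive integer a for which a² + 39 is a perfect square.
For a = 1, 2, 3, 4 the conclusion holds.
a = 5: 5² + 39 = 64 = 8², a perfect square.
So a = 5 is the smallest counterexample.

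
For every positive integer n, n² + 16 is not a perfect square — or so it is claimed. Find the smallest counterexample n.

We need the least positive integer n for which n² + 16 is a perfect square.
n = 1: 1² + 16 = 17, not a perfect square.
n = 2: 2² + 16 = 20, not a perfect square.
n = 3: 3² + 16 = 25 = 5², a perfect square.

n = 3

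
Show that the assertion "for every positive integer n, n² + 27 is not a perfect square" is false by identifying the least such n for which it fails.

n = 3

For n = 1, 2 the conclusion holds.
n = 3: 3² + 27 = 36 = 6², a perfect square.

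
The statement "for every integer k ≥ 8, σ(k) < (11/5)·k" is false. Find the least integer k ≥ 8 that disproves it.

k = 12

We need the least integer k ≥ 8 for which the claim fails.
k = 8: σ(8) = 15; 15 < 88/5.
k = 9: σ(9) = 13; 13 < 99/5.
k = 10: σ(10) = 18; 18 < 22.
k = 11: σ(11) = 12; 12 < 121/5.
k = 12: σ(12) = 28; 28 ≥ 132/5.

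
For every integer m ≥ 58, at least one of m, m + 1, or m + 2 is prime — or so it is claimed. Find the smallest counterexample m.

A counterexample is any integer m ≥ 58 such that m, m + 1, m + 2 are all composite; we check each in order.
The first 4 eligible values, up to m = 61, all satisfy the conclusion.
m = 62: 62 = 2 × 31; 63 = 3 × 21; 64 = 2 × 32 — all composite.
Thus m = 62 disproves the claim, and no smaller m works.

m = 62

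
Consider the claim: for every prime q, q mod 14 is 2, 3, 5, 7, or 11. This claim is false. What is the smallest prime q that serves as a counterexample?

For q = 2, 3, 5, 7, 11 the conclusion holds.
q = 13: 13 mod 14 = 13 — not in {2, 3, 5, 7, 11}.

q = 13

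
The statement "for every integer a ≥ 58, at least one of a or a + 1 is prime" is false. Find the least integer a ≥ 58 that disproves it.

a = 62

We need the least integer a ≥ 58 for which a, a + 1 are both composite.
For a = 58, 59, 60, 61 the conclusion holds.
a = 62: 62 = 2 × 31; 63 = 3 × 21 — both composite.
Thus a = 62 disproves the claim, and no smaller a works.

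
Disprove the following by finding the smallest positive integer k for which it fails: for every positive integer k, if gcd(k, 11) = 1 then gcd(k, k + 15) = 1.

k = 1: gcd(1, 16) = 1.
k = 2: gcd(2, 17) = 1.
k = 3: gcd(3, 18) = 3.
So k = 3 is the smallest counterexample.

k = 3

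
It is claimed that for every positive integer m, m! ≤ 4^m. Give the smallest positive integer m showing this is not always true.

m = 9

We need the least positive integer m for which m! > 4^m.
The first 8 eligible values, up to m = 8, all satisfy the conclusion.
m = 9: m! = 362880 and 4^m = 262144, so 362880 > 262144.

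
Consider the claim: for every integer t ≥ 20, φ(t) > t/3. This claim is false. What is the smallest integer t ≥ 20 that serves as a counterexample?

A counterexample is any integer t ≥ 20 such that the claim fails; we check each in order.
The first 4 eligible values, up to t = 23, all satisfy the conclusion.
t = 24: φ(24) = 8 and 24/3 = 8, so φ(24) ≤ 24/3.

t = 24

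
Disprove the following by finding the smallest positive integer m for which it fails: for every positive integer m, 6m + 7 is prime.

m = 3

m = 1: 6m + 7 = 13, prime.
m = 2: 6m + 7 = 19, prime.
m = 3: 6m + 7 = 25 = 5 × 5, composite.
So m = 3 is the smallest counterexample.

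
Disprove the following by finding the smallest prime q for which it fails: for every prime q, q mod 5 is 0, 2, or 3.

We need the least prime q for which the claim fails.
q = 2: 2 mod 5 = 2.
q = 3: 3 mod 5 = 3.
q = 5: 5 mod 5 = 0.
q = 7: 7 mod 5 = 2.
q = 11: 11 mod 5 = 1 — not in {0, 2, 3}.

q = 11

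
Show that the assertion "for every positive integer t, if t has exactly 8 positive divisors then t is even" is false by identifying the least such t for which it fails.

t = 105

For t = 24, 30, 40, 42, …, 88, 102, 104 the conclusion holds.
t = 105: divisors of 105: 1, 3, 5, 7, 15, 21, 35, 105; 105 is odd.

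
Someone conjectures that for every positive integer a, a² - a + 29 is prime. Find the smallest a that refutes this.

a = 3

For a = 1, 2 the conclusion holds.
a = 3: a² - a + 29 = 35 = 5 × 7, composite.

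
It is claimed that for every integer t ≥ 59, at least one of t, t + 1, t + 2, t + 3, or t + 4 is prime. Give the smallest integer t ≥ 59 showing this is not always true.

t = 62

A counterexample is any integer t ≥ 59 such that t, t + 1, t + 2, t + 3, t + 4 are all composite; we check each in order.
t = 59: 59 is prime.
t = 60: 61 is prime.
t = 61: 61 is prime.
t = 62: 62 = 2 × 31; 63 = 3 × 21; 64 = 2 × 32; 65 = 5 × 13; 66 = 2 × 33 — all composite.
Hence t = 62 is a counterexample.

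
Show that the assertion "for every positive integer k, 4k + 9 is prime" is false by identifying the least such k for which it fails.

Check each positive integer k in order until 4k + 9 is not prime.
k = 1: 4k + 9 = 13, prime.
k = 2: 4k + 9 = 17, prime.
k = 3: 4k + 9 = 21 = 3 × 7, composite.
Hence k = 3 is a counterexample.

k = 3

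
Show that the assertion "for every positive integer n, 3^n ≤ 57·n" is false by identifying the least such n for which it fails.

A counterexample is any positive integer n such that 3^n > 57·n; we check each in order.
The first 5 eligible values, up to n = 5, all satisfy the conclusion.
n = 6: 3^n = 729 and 57·n = 342, so 729 > 342.
Hence n = 6 is a counterexample.

n = 6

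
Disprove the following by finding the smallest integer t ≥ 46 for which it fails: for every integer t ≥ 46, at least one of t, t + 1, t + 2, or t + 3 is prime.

A counterexample is any integer t ≥ 46 such that t, t + 1, t + 2, t + 3 are all composite; we check each in order.
For t = 46, 47 the conclusion holds.
t = 48: 48 = 2 × 24; 49 = 7 × 7; 50 = 2 × 25; 51 = 3 × 17 — all composite.

t = 48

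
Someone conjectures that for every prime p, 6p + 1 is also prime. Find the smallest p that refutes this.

p = 2: 6p + 1 = 13, prime.
p = 3: 6p + 1 = 19, prime.
p = 5: 6p + 1 = 31, prime.
p = 7: 6p + 1 = 43, prime.
p = 11: 6p + 1 = 67, prime.
p = 13: 6p + 1 = 79, prime.
p = 17: 6p + 1 = 103, prime.
p = 19: 6p + 1 = 115 = 5 × 23, not prime.
Hence p = 19 is a counterexample.

p = 19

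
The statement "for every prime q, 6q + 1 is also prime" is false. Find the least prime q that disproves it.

q = 19

Check each prime q in order until 6q + 1 is not prime.
The first 7 eligible values, up to q = 17, all satisfy the conclusion.
q = 19: 6q + 1 = 115 = 5 × 23, not prime.
So q = 19 is the smallest counterexample.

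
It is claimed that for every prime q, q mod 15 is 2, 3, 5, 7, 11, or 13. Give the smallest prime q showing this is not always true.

q = 19

q = 2: 2 mod 15 = 2.
q = 3: 3 mod 15 = 3.
q = 5: 5 mod 15 = 5.
q = 7: 7 mod 15 = 7.
q = 11: 11 mod 15 = 11.
q = 13: 13 mod 15 = 13.
q = 17: 17 mod 15 = 2.
q = 19: 19 mod 15 = 4 — not in {2, 3, 5, 7, 11, 13}.
Hence q = 19 is a counterexample.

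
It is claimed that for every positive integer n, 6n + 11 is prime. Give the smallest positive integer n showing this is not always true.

n = 4

Check each positive integer n in order until 6n + 11 is not prime.
n = 1: 6n + 11 = 17, prime.
n = 2: 6n + 11 = 23, prime.
n = 3: 6n + 11 = 29, prime.
n = 4: 6n + 11 = 35 = 5 × 7, composite.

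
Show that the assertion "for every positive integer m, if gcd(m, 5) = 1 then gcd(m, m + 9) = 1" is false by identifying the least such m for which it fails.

A counterexample is any positive integer m such that gcd(m, 5) = 1 but gcd(m, m + 9) > 1; we check each in order.
For m = 1, 2 the conclusion holds.
m = 3: gcd(3, 12) = 3.
Hence m = 3 is a counterexample.

m = 3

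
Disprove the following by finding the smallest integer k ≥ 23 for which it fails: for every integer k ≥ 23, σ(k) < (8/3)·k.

For k = 23, 24, 25, 26, …, 57, 58, 59 the conclusion holds.
k = 60: σ(60) = 168; 168 ≥ 160.
Thus k = 60 disproves the claim, and no smaller k works.

k = 60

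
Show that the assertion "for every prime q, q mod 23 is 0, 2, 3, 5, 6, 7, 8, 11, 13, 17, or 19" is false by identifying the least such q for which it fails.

q = 37

For q = 2, 3, 5, 7, …, 23, 29, 31 the conclusion holds.
q = 37: 37 mod 23 = 14 — not in {0, 2, 3, 5, 6, 7, 8, 11, 13, 17, 19}.
Thus q = 37 disproves the claim, and no smaller q works.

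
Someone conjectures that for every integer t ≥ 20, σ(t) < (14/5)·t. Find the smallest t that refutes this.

t = 60

We need the least integer t ≥ 20 for which the claim fails.
The first 40 eligible values, up to t = 59, all satisfy the conclusion.
t = 60: σ(60) = 168; 168 ≥ 168.
Thus t = 60 disproves the claim, and no smaller t works.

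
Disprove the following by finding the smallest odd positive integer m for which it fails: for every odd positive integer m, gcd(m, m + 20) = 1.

m = 5

We need the least odd positive integer m for which gcd(m, m + 20) > 1.
m = 1: gcd(1, 21) = 1.
m = 3: gcd(3, 23) = 1.
m = 5: gcd(5, 25) = 5.
Thus m = 5 disproves the claim, and no smaller m works.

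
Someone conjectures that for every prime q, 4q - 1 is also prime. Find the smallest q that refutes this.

Check each prime q in order until 4q - 1 is not prime.
For q = 2, 3, 5 the conclusion holds.
q = 7: 4q - 1 = 27 = 3 × 9, not prime.
Hence q = 7 is a counterexample.

q = 7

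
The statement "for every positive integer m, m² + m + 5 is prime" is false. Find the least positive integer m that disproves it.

m = 4

For m = 1, 2, 3 the conclusion holds.
m = 4: m² + m + 5 = 25 = 5 × 5, composite.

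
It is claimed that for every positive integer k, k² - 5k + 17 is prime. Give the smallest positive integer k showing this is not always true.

Check each positive integer k in order until k² - 5k + 17 is not prime.
For k = 1, 2, 3, 4, …, 10, 11, 12 the conclusion holds.
k = 13: k² - 5k + 17 = 121 = 11 × 11, composite.

k = 13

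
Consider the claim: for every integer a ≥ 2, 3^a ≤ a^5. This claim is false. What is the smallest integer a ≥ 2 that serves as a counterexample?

a = 11

Check each integer a ≥ 2 in order until 3^a > a^5.
The first 9 eligible values, up to a = 10, all satisfy the conclusion.
a = 11: 3^a = 177147 and a^5 = 161051, so 177147 > 161051.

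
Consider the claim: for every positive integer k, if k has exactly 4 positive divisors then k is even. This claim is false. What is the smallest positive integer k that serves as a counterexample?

k = 6: divisors of 6: 1, 2, 3, 6; 6 is even.
k = 8: divisors of 8: 1, 2, 4, 8; 8 is even.
k = 10: divisors of 10: 1, 2, 5, 10; 10 is even.
k = 14: divisors of 14: 1, 2, 7, 14; 14 is even.
k = 15: divisors of 15: 1, 3, 5, 15; 15 is odd.
Thus k = 15 disproves the claim, and no smaller k works.

k = 15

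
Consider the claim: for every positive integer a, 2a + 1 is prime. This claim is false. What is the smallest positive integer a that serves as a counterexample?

a = 4

A counterexample is any positive integer a such that 2a + 1 is not prime; we check each in order.
a = 1: 2a + 1 = 3, prime.
a = 2: 2a + 1 = 5, prime.
a = 3: 2a + 1 = 7, prime.
a = 4: 2a + 1 = 9 = 3 × 3, composite.
Hence a = 4 is a counterexample.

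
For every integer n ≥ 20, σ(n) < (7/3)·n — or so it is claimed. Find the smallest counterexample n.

n = 24

We need the least integer n ≥ 20 for which the claim fails.
The first 4 eligible values, up to n = 23, all satisfy the conclusion.
n = 24: σ(24) = 60; 60 ≥ 56.
Thus n = 24 disproves the claim, and no smaller n works.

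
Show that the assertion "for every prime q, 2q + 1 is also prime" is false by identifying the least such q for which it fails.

q = 7

q = 2: 2q + 1 = 5, prime.
q = 3: 2q + 1 = 7, prime.
q = 5: 2q + 1 = 11, prime.
q = 7: 2q + 1 = 15 = 3 × 5, not prime.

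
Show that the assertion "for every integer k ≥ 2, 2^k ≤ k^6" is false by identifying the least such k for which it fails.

k = 30

A counterexample is any integer k ≥ 2 such that 2^k > k^6; we check each in order.
For k = 2, 3, 4, 5, …, 27, 28, 29 the conclusion holds.
k = 30: 2^k = 1073741824 and k^6 = 729000000, so 1073741824 > 729000000.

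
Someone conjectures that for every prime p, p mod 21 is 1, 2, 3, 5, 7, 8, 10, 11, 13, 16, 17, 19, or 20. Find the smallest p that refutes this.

p = 67

For p = 2, 3, 5, 7, …, 53, 59, 61 the conclusion holds.
p = 67: 67 mod 21 = 4 — not in {1, 2, 3, 5, 7, 8, 10, 11, 13, 16, 17, 19, 20}.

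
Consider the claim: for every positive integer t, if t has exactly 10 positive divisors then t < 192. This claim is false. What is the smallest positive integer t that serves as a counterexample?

t = 208

Check each positive integer t in order until t has exactly 10 positive divisors but the claim fails.
The first 5 eligible values, up to t = 176, all satisfy the conclusion.
t = 208: τ(208) = 10; 208 ≥ 192.
Hence t = 208 is a counterexample.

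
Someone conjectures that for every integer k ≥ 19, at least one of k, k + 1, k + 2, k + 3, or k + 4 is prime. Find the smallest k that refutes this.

For k = 19, 20, 21, 22, 23 the conclusion holds.
k = 24: 24 = 2 × 12; 25 = 5 × 5; 26 = 2 × 13; 27 = 3 × 9; 28 = 2 × 14 — all composite.
Thus k = 24 disproves the claim, and no smaller k works.

k = 24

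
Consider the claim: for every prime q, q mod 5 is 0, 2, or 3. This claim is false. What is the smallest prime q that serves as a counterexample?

q = 11

Check each prime q in order until the claim fails.
q = 2: 2 mod 5 = 2.
q = 3: 3 mod 5 = 3.
q = 5: 5 mod 5 = 0.
q = 7: 7 mod 5 = 2.
q = 11: 11 mod 5 = 1 — not in {0, 2, 3}.
So q = 11 is the smallest counterexample.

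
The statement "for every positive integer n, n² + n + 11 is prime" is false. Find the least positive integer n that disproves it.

Check each positive integer n in order until n² + n + 11 is not prime.
For n = 1, 2, 3, 4, 5, 6, 7, 8, 9 the conclusion holds.
n = 10: n² + n + 11 = 121 = 11 × 11, composite.
Hence n = 10 is a counterexample.

n = 10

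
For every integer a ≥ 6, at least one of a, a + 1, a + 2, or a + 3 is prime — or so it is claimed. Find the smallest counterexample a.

We need the least integer a ≥ 6 for which a, a + 1, a + 2, a + 3 are all composite.
The first 18 eligible values, up to a = 23, all satisfy the conclusion.
a = 24: 24 = 2 × 12; 25 = 5 × 5; 26 = 2 × 13; 27 = 3 × 9 — all composite.

a = 24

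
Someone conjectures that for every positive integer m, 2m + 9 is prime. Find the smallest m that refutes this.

m = 3

We need the least positive integer m for which 2m + 9 is not prime.
For m = 1, 2 the conclusion holds.
m = 3: 2m + 9 = 15 = 3 × 5, composite.
So m = 3 is the smallest counterexample.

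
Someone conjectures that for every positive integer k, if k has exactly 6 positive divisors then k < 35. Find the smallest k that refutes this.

A counterexample is any positive integer k such that k has exactly 6 positive divisors but the claim fails; we check each in order.
k = 12: τ(12) = 6; 12 < 35.
k = 18: τ(18) = 6; 18 < 35.
k = 20: τ(20) = 6; 20 < 35.
k = 28: τ(28) = 6; 28 < 35.
k = 32: τ(32) = 6; 32 < 35.
k = 44: τ(44) = 6; 44 ≥ 35.
Thus k = 44 disproves the claim, and no smaller k works.

k = 44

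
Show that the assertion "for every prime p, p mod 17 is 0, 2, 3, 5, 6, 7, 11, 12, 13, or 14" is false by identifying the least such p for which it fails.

p = 43

Check each prime p in order until the claim fails.
The first 13 eligible values, up to p = 41, all satisfy the conclusion.
p = 43: 43 mod 17 = 9 — not in {0, 2, 3, 5, 6, 7, 11, 12, 13, 14}.
So p = 43 is the smallest counterexample.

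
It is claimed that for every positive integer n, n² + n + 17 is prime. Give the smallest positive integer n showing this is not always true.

For n = 1, 2, 3, 4, …, 13, 14, 15 the conclusion holds.
n = 16: n² + n + 17 = 289 = 17 × 17, composite.
So n = 16 is the smallest counterexample.

n = 16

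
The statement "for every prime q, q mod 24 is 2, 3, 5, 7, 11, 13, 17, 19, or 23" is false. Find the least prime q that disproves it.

q = 73

We need the least prime q for which the claim fails.
The first 20 eligible values, up to q = 71, all satisfy the conclusion.
q = 73: 73 mod 24 = 1 — not in {2, 3, 5, 7, 11, 13, 17, 19, 23}.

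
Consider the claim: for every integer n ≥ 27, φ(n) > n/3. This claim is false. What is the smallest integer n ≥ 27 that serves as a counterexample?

n = 30

Check each integer n ≥ 27 in order until the claim fails.
n = 27: φ(27) = 18 and 27/3 = 9, so φ(27) > 27/3.
n = 28: φ(28) = 12 and 28/3 = 28/3, so φ(28) > 28/3.
n = 29: φ(29) = 28 and 29/3 = 29/3, so φ(29) > 29/3.
n = 30: φ(30) = 8 and 30/3 = 10, so φ(30) ≤ 30/3.
Hence n = 30 is a counterexample.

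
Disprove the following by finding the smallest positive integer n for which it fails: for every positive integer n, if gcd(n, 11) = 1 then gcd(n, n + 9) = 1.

n = 3

Check each positive integer n in order until gcd(n, 11) = 1 but gcd(n, n + 9) > 1.
For n = 1, 2 the conclusion holds.
n = 3: gcd(3, 12) = 3.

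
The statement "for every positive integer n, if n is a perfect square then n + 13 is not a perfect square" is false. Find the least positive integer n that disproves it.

n = 36

n = 1: 1 + 13 = 14, not a perfect square.
n = 4: 4 + 13 = 17, not a perfect square.
n = 9: 9 + 13 = 22, not a perfect square.
n = 16: 16 + 13 = 29, not a perfect square.
n = 25: 25 + 13 = 38, not a perfect square.
n = 36: 36 = 6² and 36 + 13 = 49 = 7².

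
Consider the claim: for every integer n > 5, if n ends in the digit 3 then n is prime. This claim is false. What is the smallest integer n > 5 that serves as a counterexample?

Check each integer n > 5 in order until n ends in the digit 3 but n is not prime.
n = 13: 13 ends in 3 and is prime.
n = 23: 23 ends in 3 and is prime.
n = 33: 33 ends in 3; 33 = 3 × 11, composite.
Hence n = 33 is a counterexample.

n = 33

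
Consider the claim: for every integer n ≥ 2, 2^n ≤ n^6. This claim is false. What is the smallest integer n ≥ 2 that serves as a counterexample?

We need the least integer n ≥ 2 for which 2^n > n^6.
The first 28 eligible values, up to n = 29, all satisfy the conclusion.
n = 30: 2^n = 1073741824 and n^6 = 729000000, so 1073741824 > 729000000.
Thus n = 30 disproves the claim, and no smaller n works.

n = 30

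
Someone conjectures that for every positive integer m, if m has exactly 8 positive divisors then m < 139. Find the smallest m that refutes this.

m = 152

A counterexample is any positive integer m such that m has exactly 8 positive divisors but the claim fails; we check each in order.
For m = 24, 30, 40, 42, …, 135, 136, 138 the conclusion holds.
m = 152: τ(152) = 8; 152 ≥ 139.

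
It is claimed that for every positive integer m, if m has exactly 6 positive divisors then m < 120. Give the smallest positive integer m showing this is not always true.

The first 18 eligible values, up to m = 117, all satisfy the conclusion.
m = 124: τ(124) = 6; 124 ≥ 120.
So m = 124 is the smallest counterexample.

m = 124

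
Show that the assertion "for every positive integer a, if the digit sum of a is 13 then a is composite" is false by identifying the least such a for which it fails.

a = 67

Check each positive integer a in order until the digit sum of a is 13 but a is prime.
For a = 49, 58 the conclusion holds.
a = 67: digit sum 13; 67 is prime, not composite.
So a = 67 is the smallest counterexample.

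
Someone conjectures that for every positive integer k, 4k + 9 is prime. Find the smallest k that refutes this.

We need the least positive integer k for which 4k + 9 is not prime.
k = 1: 4k + 9 = 13, prime.
k = 2: 4k + 9 = 17, prime.
k = 3: 4k + 9 = 21 = 3 × 7, composite.
So k = 3 is the smallest counterexample.

k = 3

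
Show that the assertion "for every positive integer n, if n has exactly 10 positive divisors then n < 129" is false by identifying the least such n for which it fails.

n = 162

n = 48: τ(48) = 10; 48 < 129.
n = 80: τ(80) = 10; 80 < 129.
n = 112: τ(112) = 10; 112 < 129.
n = 162: τ(162) = 10; 162 ≥ 129.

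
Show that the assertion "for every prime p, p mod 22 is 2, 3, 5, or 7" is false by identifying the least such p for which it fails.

p = 11

A counterexample is any prime p such that the claim fails; we check each in order.
The first 4 eligible values, up to p = 7, all satisfy the conclusion.
p = 11: 11 mod 22 = 11 — not in {2, 3, 5, 7}.
So p = 11 is the smallest counterexample.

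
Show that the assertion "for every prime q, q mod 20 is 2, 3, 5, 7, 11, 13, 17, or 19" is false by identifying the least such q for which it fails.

q = 29

Check each prime q in order until the claim fails.
For q = 2, 3, 5, 7, 11, 13, 17, 19, 23 the conclusion holds.
q = 29: 29 mod 20 = 9 — not in {2, 3, 5, 7, 11, 13, 17, 19}.
Thus q = 29 disproves the claim, and no smaller q works.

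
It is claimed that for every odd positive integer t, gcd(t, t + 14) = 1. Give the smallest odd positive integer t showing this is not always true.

t = 7

Check each odd positive integer t in order until gcd(t, t + 14) > 1.
t = 1: gcd(1, 15) = 1.
t = 3: gcd(3, 17) = 1.
t = 5: gcd(5, 19) = 1.
t = 7: gcd(7, 21) = 7.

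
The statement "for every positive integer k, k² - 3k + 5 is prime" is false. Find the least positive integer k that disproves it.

k = 4

Check each positive integer k in order until k² - 3k + 5 is not prime.
k = 1: k² - 3k + 5 = 3, prime.
k = 2: k² - 3k + 5 = 3, prime.
k = 3: k² - 3k + 5 = 5, prime.
k = 4: k² - 3k + 5 = 9 = 3 × 3, composite.
Thus k = 4 disproves the claim, and no smaller k works.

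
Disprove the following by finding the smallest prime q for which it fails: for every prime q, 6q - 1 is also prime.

Check each prime q in order until 6q - 1 is not prime.
For q = 2, 3, 5, 7 the conclusion holds.
q = 11: 6q - 1 = 65 = 5 × 13, not prime.

q = 11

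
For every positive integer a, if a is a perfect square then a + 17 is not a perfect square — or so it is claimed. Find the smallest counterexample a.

a = 64

a = 1: 1 + 17 = 18, not a perfect square.
a = 4: 4 + 17 = 21, not a perfect square.
a = 9: 9 + 17 = 26, not a perfect square.
a = 16: 16 + 17 = 33, not a perfect square.
a = 25: 25 + 17 = 42, not a perfect square.
a = 36: 36 + 17 = 53, not a perfect square.
a = 49: 49 + 17 = 66, not a perfect square.
a = 64: 64 = 8² and 64 + 17 = 81 = 9².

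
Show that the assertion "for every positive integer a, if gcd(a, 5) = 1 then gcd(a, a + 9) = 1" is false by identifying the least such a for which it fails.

a = 3

For a = 1, 2 the conclusion holds.
a = 3: gcd(3, 12) = 3.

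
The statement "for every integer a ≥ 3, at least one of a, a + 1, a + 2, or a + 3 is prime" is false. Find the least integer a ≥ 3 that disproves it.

a = 24

We need the least integer a ≥ 3 for which a, a + 1, a + 2, a + 3 are all composite.
For a = 3, 4, 5, 6, …, 21, 22, 23 the conclusion holds.
a = 24: 24 = 2 × 12; 25 = 5 × 5; 26 = 2 × 13; 27 = 3 × 9 — all composite.
Hence a = 24 is a counterexample.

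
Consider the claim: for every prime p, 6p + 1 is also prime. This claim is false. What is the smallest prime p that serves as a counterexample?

A counterexample is any prime p such that 6p + 1 is not prime; we check each in order.
p = 2: 6p + 1 = 13, prime.
p = 3: 6p + 1 = 19, prime.
p = 5: 6p + 1 = 31, prime.
p = 7: 6p + 1 = 43, prime.
p = 11: 6p + 1 = 67, prime.
p = 13: 6p + 1 = 79, prime.
p = 17: 6p + 1 = 103, prime.
p = 19: 6p + 1 = 115 = 5 × 23, not prime.
Hence p = 19 is a counterexample.

p = 19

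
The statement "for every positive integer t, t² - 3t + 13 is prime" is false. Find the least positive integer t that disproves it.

t = 12

Check each positive integer t in order until t² - 3t + 13 is not prime.
The first 11 eligible values, up to t = 11, all satisfy the conclusion.
t = 12: t² - 3t + 13 = 121 = 11 × 11, composite.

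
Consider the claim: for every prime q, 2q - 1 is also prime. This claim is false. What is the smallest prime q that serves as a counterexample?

For q = 2, 3 the conclusion holds.
q = 5: 2q - 1 = 9 = 3 × 3, not prime.
Thus q = 5 disproves the claim, and no smaller q works.

q = 5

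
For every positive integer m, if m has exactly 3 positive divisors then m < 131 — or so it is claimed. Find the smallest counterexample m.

m = 169

m = 4: τ(4) = 3; 4 < 131.
m = 9: τ(9) = 3; 9 < 131.
m = 25: τ(25) = 3; 25 < 131.
m = 49: τ(49) = 3; 49 < 131.
m = 121: τ(121) = 3; 121 < 131.
m = 169: τ(169) = 3; 169 ≥ 131.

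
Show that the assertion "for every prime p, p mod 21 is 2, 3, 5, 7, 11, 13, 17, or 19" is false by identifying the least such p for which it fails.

p = 29

Check each prime p in order until the claim fails.
The first 9 eligible values, up to p = 23, all satisfy the conclusion.
p = 29: 29 mod 21 = 8 — not in {2, 3, 5, 7, 11, 13, 17, 19}.
Hence p = 29 is a counterexample.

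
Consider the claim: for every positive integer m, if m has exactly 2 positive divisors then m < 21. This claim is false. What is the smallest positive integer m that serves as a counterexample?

m = 23

Check each positive integer m in order until m has exactly 2 positive divisors but the claim fails.
For m = 2, 3, 5, 7, 11, 13, 17, 19 the conclusion holds.
m = 23: τ(23) = 2; 23 ≥ 21.
Hence m = 23 is a counterexample.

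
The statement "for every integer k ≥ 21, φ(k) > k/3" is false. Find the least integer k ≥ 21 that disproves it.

k = 24

A counterexample is any integer k ≥ 21 such that the claim fails; we check each in order.
k = 21: φ(21) = 12 and 21/3 = 7, so φ(21) > 21/3.
k = 22: φ(22) = 10 and 22/3 = 22/3, so φ(22) > 22/3.
k = 23: φ(23) = 22 and 23/3 = 23/3, so φ(23) > 23/3.
k = 24: φ(24) = 8 and 24/3 = 8, so φ(24) ≤ 24/3.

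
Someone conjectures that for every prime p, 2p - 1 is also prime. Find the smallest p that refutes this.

p = 5

Check each prime p in order until 2p - 1 is not prime.
For p = 2, 3 the conclusion holds.
p = 5: 2p - 1 = 9 = 3 × 3, not prime.
So p = 5 is the smallest counterexample.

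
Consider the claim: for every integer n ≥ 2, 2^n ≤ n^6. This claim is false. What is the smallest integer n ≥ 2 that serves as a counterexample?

n = 30

A counterexample is any integer n ≥ 2 such that 2^n > n^6; we check each in order.
For n = 2, 3, 4, 5, …, 27, 28, 29 the conclusion holds.
n = 30: 2^n = 1073741824 and n^6 = 729000000, so 1073741824 > 729000000.
Thus n = 30 disproves the claim, and no smaller n works.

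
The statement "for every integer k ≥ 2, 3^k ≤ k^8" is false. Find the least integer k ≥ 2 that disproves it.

A counterexample is any integer k ≥ 2 such that 3^k > k^8; we check each in order.
For k = 2, 3, 4, 5, …, 20, 21, 22 the conclusion holds.
k = 23: 3^k = 94143178827 and k^8 = 78310985281, so 94143178827 > 78310985281.

k = 23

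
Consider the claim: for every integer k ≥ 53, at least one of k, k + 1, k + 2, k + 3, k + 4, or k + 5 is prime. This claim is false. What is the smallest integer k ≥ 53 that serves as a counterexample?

k = 90

We need the least integer k ≥ 53 for which k, k + 1, k + 2, k + 3, k + 4, k + 5 are all composite.
The first 37 eligible values, up to k = 89, all satisfy the conclusion.
k = 90: 90 = 2 × 45; 91 = 7 × 13; 92 = 2 × 46; 93 = 3 × 31; 94 = 2 × 47; 95 = 5 × 19 — all composite.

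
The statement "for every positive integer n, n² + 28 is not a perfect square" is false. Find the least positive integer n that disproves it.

A counterexample is any positive integer n such that n² + 28 is a perfect square; we check each in order.
For n = 1, 2, 3, 4, 5 the conclusion holds.
n = 6: 6² + 28 = 64 = 8², a perfect square.
So n = 6 is the smallest counterexample.

n = 6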